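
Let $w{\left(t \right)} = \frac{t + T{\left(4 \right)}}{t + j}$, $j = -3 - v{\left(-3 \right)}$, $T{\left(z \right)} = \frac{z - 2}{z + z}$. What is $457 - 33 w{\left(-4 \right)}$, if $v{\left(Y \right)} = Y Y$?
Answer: $\frac{28753}{64} \approx 449.27$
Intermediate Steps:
$v{\left(Y \right)} = Y^{2}$
$T{\left(z \right)} = \frac{-2 + z}{2 z}$
$j = -12$ ($j = -3 - \left(-3\right)^{2} = -3 - 9 = -12$)
$w{\left(t \right)} = \frac{\frac{1}{4} + t}{-12 + t}$ ($w{\left(t \right)} = \frac{t + \frac{-2 + 4}{2 \cdot 4}}{t - 12} = \frac{t + \frac{1}{2} \cdot \frac{1}{4} \cdot 2}{-12 + t} = \frac{t + \frac{1}{4}}{-12 + t} = \frac{\frac{1}{4} + t}{-12 + t}$)
$457 - 33 w{\left(-4 \right)} = 457 - 33 \frac{\frac{1}{4} - 4}{-12 - 4} = 457 - 33 \frac{1}{-16} \left(- \frac{15}{4}\right) = 457 - 33 \left(\left(- \frac{1}{16}\right) \left(- \frac{15}{4}\right)\right) = 457 - \frac{495}{64} = \frac{28753}{64}$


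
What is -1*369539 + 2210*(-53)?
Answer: -486669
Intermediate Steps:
-1*369539 + 2210*(-53) = -369539 - 117130 = -486669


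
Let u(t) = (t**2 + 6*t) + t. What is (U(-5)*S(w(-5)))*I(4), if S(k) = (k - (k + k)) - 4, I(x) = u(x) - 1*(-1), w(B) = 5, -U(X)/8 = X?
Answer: -16200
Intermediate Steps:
U(X) = -8*X
u(t) = t**2 + 7*t
I(x) = 1 + x*(7 + x) (I(x) = x*(7 + x) - 1*(-1) = x*(7 + x) + 1 = 1 + x*(7 + x))
S(k) = -4 - k (S(k) = (k - 2*k) - 4 = -k - 4 = -4 - k)
(U(-5)*S(w(-5)))*I(4) = ((-8*(-5))*(-4 - 1*5))*(1 + 4*(7 + 4)) = (40*(-4 - 5))*(1 + 4*11) = (40*(-9))*(1 + 44) = -360*45 = -16200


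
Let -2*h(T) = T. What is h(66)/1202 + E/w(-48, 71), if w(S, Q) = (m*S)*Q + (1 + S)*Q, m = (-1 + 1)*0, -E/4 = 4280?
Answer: 20468119/4011074 ≈ 5.1029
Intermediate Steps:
E = -17120 (E = -4*4280 = -17120)
h(T) = -T/2
m = 0 (m = 0*0 = 0)
w(S, Q) = Q*(1 + S) (w(S, Q) = (0*S)*Q + (1 + S)*Q = 0*Q + Q*(1 + S) = 0 + Q*(1 + S) = Q*(1 + S))
h(66)/1202 + E/w(-48, 71) = -1/2*66/1202 - 17120*1/(71*(1 - 48)) = -33*1/1202 - 17120/(71*(-47)) = -33/1202 - 17120/(-3337) = -33/1202 - 17120*(-1/3337) = -33/1202 + 17120/3337 = 20468119/4011074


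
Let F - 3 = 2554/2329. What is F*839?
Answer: 8004899/2329 ≈ 3437.1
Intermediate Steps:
F = 9541/2329 (F = 3 + 2554/2329 = 9541/2329 ≈ 4.0966)
F*839 = (9541/2329)*839 = 8004899/2329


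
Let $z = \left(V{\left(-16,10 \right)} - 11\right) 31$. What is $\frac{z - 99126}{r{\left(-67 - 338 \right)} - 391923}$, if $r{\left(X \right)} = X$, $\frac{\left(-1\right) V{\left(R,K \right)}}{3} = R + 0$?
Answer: $\frac{97979}{392328} \approx 0.24974$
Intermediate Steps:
$V{\left(R,K \right)} = - 3 R$ ($V{\left(R,K \right)} = - 3 \left(R + 0\right) = - 3 R$)
$z = 1147$ ($z = \left(\left(-3\right) \left(-16\right) - 11\right) 31 = \left(48 - 11\right) 31 = 37 \cdot 31 = 1147$)
$\frac{z - 99126}{r{\left(-67 - 338 \right)} - 391923} = \frac{1147 - 99126}{\left(-67 - 338\right) - 391923} = - \frac{97979}{-405 - 391923} = - \frac{97979}{-392328} = \left(-97979\right) \left(- \frac{1}{392328}\right) = \frac{97979}{392328}$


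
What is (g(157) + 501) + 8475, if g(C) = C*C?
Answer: 33625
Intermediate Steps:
g(C) = C²
(g(157) + 501) + 8475 = (157² + 501) + 8475 = (24649 + 501) + 8475 = 25150 + 8475 = 33625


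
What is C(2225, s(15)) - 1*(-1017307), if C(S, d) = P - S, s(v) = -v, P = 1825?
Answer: 1016907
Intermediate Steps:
C(S, d) = 1825 - S
C(2225, s(15)) - 1*(-1017307) = (1825 - 1*2225) - 1*(-1017307) = (1825 - 2225) + 1017307 = -400 + 1017307 = 1016907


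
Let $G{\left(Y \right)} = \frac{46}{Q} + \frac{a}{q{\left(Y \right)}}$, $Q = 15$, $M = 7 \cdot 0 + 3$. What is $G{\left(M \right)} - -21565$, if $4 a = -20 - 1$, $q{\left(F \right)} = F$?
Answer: $\frac{1293979}{60} \approx 21566.0$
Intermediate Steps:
$M = 3$ ($M = 0 + 3 = 3$)
$a = - \frac{21}{4}$ ($a = \frac{-20 - 1}{4} = \frac{1}{4} \left(-21\right) = - \frac{21}{4} \approx -5.25$)
$G{\left(Y \right)} = \frac{46}{15} - \frac{21}{4 Y}$
$G{\left(M \right)} - -21565 = \frac{-315 + 184 \cdot 3}{60 \cdot 3} - -21565 = \frac{1}{60} \cdot \frac{1}{3} \left(-315 + 552\right) + 21565 = \frac{1}{60} \cdot \frac{1}{3} \cdot 237 + 21565 = \frac{79}{60} + 21565 = \frac{1293979}{60}$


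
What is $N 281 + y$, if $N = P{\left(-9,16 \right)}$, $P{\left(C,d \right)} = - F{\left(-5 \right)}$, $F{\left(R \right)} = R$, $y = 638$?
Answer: $2043$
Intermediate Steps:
$P{\left(C,d \right)} = 5$ ($P{\left(C,d \right)} = \left(-1\right) \left(-5\right) = 5$)
$N = 5$
$N 281 + y = 5 \cdot 281 + 638 = 1405 + 638 = 2043$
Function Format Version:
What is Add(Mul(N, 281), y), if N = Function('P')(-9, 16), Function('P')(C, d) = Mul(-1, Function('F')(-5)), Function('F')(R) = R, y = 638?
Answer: 2043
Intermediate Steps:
Function('P')(C, d) = 5 (Function('P')(C, d) = Mul(-1, -5) = 5)
N = 5
Add(Mul(N, 281), y) = Add(Mul(5, 281), 638) = Add(1405, 638) = 2043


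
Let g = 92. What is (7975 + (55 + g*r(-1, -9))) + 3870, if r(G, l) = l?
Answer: 11072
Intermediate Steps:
(7975 + (55 + g*r(-1, -9))) + 3870 = (7975 + (55 + 92*(-9))) + 3870 = (7975 + (55 - 828)) + 3870 = (7975 - 773) + 3870 = 7202 + 3870 = 11072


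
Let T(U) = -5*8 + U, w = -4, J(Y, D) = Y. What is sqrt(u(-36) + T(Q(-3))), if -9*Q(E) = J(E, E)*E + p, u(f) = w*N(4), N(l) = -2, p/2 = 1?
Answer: I*sqrt(299)/3 ≈ 5.7639*I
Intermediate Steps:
p = 2 (p = 2*1 = 2)
u(f) = 8 (u(f) = -4*(-2) = 8)
Q(E) = -2/9 - E**2/9 (Q(E) = -(E*E + 2)/9 = -(E**2 + 2)/9 = -(2 + E**2)/9 = -2/9 - E**2/9)
T(U) = -40 + U
sqrt(u(-36) + T(Q(-3))) = sqrt(8 + (-40 + (-2/9 - 1/9*(-3)**2))) = sqrt(8 + (-40 + (-2/9 - 1/9*9))) = sqrt(8 + (-40 + (-2/9 - 1))) = sqrt(8 + (-40 - 11/9)) = sqrt(8 - 371/9) = sqrt(-299/9) = I*sqrt(299)/3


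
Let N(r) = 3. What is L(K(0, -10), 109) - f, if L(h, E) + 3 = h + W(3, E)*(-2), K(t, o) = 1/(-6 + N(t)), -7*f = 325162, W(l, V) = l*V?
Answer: 961682/21 ≈ 45794.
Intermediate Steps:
W(l, V) = V*l
f = -325162/7 (f = -1/7*325162 = -325162/7 ≈ -46452.)
K(t, o) = -1/3 (K(t, o) = 1/(-6 + 3) = 1/(-3) = -1/3)
L(h, E) = -3 + h - 6*E (L(h, E) = -3 + (h + (E*3)*(-2)) = -3 + (h + (3*E)*(-2)) = -3 + (h - 6*E) = -3 + h - 6*E)
L(K(0, -10), 109) - f = (-3 - 1/3 - 6*109) - 1*(-325162/7) = (-3 - 1/3 - 654) + 325162/7 = -1972/3 + 325162/7 = 961682/21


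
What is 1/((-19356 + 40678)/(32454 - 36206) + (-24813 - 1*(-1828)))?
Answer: -268/6161503 ≈ -4.3496e-5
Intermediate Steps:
1/((-19356 + 40678)/(32454 - 36206) + (-24813 - 1*(-1828))) = 1/(21322/(-3752) + (-24813 + 1828)) = 1/(21322*(-1/3752) - 22985) = 1/(-1523/268 - 22985) = 1/(-6161503/268) = -268/6161503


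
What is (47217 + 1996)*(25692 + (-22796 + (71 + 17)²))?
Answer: 523626320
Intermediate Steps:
(47217 + 1996)*(25692 + (-22796 + (71 + 17)²)) = 49213*(25692 + (-22796 + 88²)) = 49213*(25692 + (-22796 + 7744)) = 49213*(25692 - 15052) = 49213*10640 = 523626320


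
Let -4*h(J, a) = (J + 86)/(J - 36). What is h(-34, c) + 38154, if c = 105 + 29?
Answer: 2670793/70 ≈ 38154.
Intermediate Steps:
c = 134
h(J, a) = -(86 + J)/(4*(-36 + J)) (h(J, a) = -(J + 86)/(4*(J - 36)) = -(86 + J)/(4*(-36 + J)))
h(-34, c) + 38154 = (-86 - 1*(-34))/(4*(-36 - 34)) + 38154 = (¼)*(-86 + 34)/(-70) + 38154 = (¼)*(-1/70)*(-52) + 38154 = 13/70 + 38154 = 2670793/70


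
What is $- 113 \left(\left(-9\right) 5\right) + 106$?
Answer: $5191$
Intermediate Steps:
$- 113 \left(\left(-9\right) 5\right) + 106 = \left(-113\right) \left(-45\right) + 106 = 5085 + 106 = 5191$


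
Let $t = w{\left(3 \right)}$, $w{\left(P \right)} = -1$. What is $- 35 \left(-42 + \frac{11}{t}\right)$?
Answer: $1855$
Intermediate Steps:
$t = -1$
$- 35 \left(-42 + \frac{11}{t}\right) = - 35 \left(-42 + \frac{11}{-1}\right) = - 35 \left(-42 + 11 \left(-1\right)\right) = - 35 \left(-42 - 11\right) = \left(-35\right) \left(-53\right) = 1855$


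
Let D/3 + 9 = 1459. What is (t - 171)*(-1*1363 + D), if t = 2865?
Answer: 8046978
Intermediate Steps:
D = 4350 (D = -27 + 3*1459 = -27 + 4377 = 4350)
(t - 171)*(-1*1363 + D) = (2865 - 171)*(-1*1363 + 4350) = 2694*(-1363 + 4350) = 2694*2987 = 8046978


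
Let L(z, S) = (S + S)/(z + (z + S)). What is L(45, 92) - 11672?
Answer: -1062060/91 ≈ -11671.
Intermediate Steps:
L(z, S) = 2*S/(S + 2*z) (L(z, S) = (2*S)/(z + (S + z)) = (2*S)/(S + 2*z) = 2*S/(S + 2*z))
L(45, 92) - 11672 = 2*92/(92 + 2*45) - 11672 = 2*92/(92 + 90) - 11672 = 2*92/182 - 11672 = 2*92*(1/182) - 11672 = 92/91 - 11672 = -1062060/91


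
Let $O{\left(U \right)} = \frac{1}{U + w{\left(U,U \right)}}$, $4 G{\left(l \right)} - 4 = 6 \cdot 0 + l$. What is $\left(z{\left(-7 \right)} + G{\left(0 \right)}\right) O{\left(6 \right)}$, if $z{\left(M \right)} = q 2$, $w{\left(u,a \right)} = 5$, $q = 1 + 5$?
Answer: $\frac{13}{11} \approx 1.1818$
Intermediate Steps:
$q = 6$
$z{\left(M \right)} = 12$ ($z{\left(M \right)} = 6 \cdot 2 = 12$)
$G{\left(l \right)} = 1 + \frac{l}{4}$ ($G{\left(l \right)} = 1 + \frac{6 \cdot 0 + l}{4} = 1 + \frac{0 + l}{4} = 1 + \frac{l}{4}$)
$O{\left(U \right)} = \frac{1}{5 + U}$ ($O{\left(U \right)} = \frac{1}{U + 5} = \frac{1}{5 + U}$)
$\left(z{\left(-7 \right)} + G{\left(0 \right)}\right) O{\left(6 \right)} = \frac{12 + \left(1 + \frac{1}{4} \cdot 0\right)}{5 + 6} = \frac{12 + \left(1 + 0\right)}{11} = \left(12 + 1\right) \frac{1}{11} = 13 \cdot \frac{1}{11} = \frac{13}{11}$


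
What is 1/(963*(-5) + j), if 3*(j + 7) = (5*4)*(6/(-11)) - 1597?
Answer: -33/176813 ≈ -0.00018664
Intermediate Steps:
j = -17918/33 (j = -7 + ((5*4)*(6/(-11)) - 1597)/3 = -7 + (20*(6*(-1/11)) - 1597)/3 = -7 + (20*(-6/11) - 1597)/3 = -7 + (-120/11 - 1597)/3 = -7 + (⅓)*(-17687/11) = -7 - 17687/33 = -17918/33 ≈ -542.97)
1/(963*(-5) + j) = 1/(963*(-5) - 17918/33) = 1/(-4815 - 17918/33) = 1/(-176813/33) = -33/176813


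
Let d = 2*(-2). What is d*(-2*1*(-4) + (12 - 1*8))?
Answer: -48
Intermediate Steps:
d = -4
d*(-2*1*(-4) + (12 - 1*8)) = -4*(-2*1*(-4) + (12 - 1*8)) = -4*(-2*(-4) + (12 - 8)) = -4*(8 + 4) = -4*12 = -48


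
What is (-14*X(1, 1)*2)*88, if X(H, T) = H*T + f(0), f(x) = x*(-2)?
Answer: -2464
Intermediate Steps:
f(x) = -2*x
X(H, T) = H*T (X(H, T) = H*T - 2*0 = H*T + 0 = H*T)
(-14*X(1, 1)*2)*88 = (-14*2)*88 = (-14*1*2)*88 = -14*2*88 = -28*88 = -2464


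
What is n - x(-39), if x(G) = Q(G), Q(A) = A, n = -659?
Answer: -620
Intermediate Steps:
x(G) = G
n - x(-39) = -659 - 1*(-39) = -659 + 39 = -620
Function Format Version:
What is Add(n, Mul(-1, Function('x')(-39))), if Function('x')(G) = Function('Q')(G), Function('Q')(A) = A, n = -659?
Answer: -620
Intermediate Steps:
Function('x')(G) = G
Add(n, Mul(-1, Function('x')(-39))) = Add(-659, Mul(-1, -39)) = Add(-659, 39) = -620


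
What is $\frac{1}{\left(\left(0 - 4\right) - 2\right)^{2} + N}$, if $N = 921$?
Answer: $\frac{1}{957} \approx 0.0010449$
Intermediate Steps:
$\frac{1}{\left(\left(0 - 4\right) - 2\right)^{2} + N} = \frac{1}{\left(\left(0 - 4\right) - 2\right)^{2} + 921} = \frac{1}{\left(-4 - 2\right)^{2} + 921} = \frac{1}{\left(-6\right)^{2} + 921} = \frac{1}{36 + 921} = \frac{1}{957}$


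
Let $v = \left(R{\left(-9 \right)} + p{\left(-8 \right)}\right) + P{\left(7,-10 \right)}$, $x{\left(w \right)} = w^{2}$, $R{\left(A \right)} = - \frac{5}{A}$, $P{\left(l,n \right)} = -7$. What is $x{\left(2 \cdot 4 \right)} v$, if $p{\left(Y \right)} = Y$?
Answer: $- \frac{8320}{9} \approx -924.44$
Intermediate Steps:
$v = - \frac{130}{9}$ ($v = \left(- \frac{5}{-9} - 8\right) - 7 = \left(\left(-5\right) \left(- \frac{1}{9}\right) - 8\right) - 7 = \left(\frac{5}{9} - 8\right) - 7 = - \frac{67}{9} - 7 = - \frac{130}{9} \approx -14.444$)
$x{\left(2 \cdot 4 \right)} v = \left(2 \cdot 4\right)^{2} \left(- \frac{130}{9}\right) = 8^{2} \left(- \frac{130}{9}\right) = 64 \left(- \frac{130}{9}\right) = - \frac{8320}{9}$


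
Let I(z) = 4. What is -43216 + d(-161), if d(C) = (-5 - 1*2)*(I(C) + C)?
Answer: -42117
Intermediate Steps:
d(C) = -28 - 7*C (d(C) = (-5 - 1*2)*(4 + C) = (-5 - 2)*(4 + C) = -7*(4 + C) = -28 - 7*C)
-43216 + d(-161) = -43216 + (-28 - 7*(-161)) = -43216 + (-28 + 1127) = -43216 + 1099 = -42117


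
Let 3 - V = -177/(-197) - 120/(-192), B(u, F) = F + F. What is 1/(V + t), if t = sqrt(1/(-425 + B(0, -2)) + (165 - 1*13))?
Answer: -1573294008/159636577091 + 2483776*sqrt(27973803)/159636577091 ≈ 0.072436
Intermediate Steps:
B(u, F) = 2*F
V = 2327/1576 (V = 3 - (-177/(-197) - 120/(-192)) = 3 - (-177*(-1/197) - 120*(-1/192)) = 3 - (177/197 + 5/8) = 3 - 1*2401/1576 = 3 - 2401/1576 = 2327/1576 ≈ 1.4765)
t = sqrt(27973803)/429 (t = sqrt(1/(-425 + 2*(-2)) + (165 - 1*13)) = sqrt(1/(-425 - 4) + (165 - 13)) = sqrt(1/(-429) + 152) = sqrt(-1/429 + 152) = sqrt(65207/429) = sqrt(27973803)/429 ≈ 12.329)
1/(V + t) = 1/(2327/1576 + sqrt(27973803)/429)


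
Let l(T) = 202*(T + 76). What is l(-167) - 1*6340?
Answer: -24722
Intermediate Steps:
l(T) = 15352 + 202*T (l(T) = 202*(76 + T) = 15352 + 202*T)
l(-167) - 1*6340 = (15352 + 202*(-167)) - 1*6340 = (15352 - 33734) - 6340 = -18382 - 6340 = -24722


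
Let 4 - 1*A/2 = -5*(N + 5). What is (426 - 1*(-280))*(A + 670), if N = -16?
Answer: 401008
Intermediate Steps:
A = -102 (A = 8 - (-10)*(-16 + 5) = 8 - (-10)*(-11) = 8 - 2*55 = 8 - 110 = -102)
(426 - 1*(-280))*(A + 670) = (426 - 1*(-280))*(-102 + 670) = (426 + 280)*568 = 706*568 = 401008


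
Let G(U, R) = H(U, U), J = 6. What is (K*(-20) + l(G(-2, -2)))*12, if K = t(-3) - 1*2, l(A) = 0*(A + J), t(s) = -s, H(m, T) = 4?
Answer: -240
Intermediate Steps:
G(U, R) = 4
l(A) = 0 (l(A) = 0*(A + 6) = 0*(6 + A) = 0)
K = 1 (K = -1*(-3) - 1*2 = 3 - 2 = 1)
(K*(-20) + l(G(-2, -2)))*12 = (1*(-20) + 0)*12 = (-20 + 0)*12 = -20*12 = -240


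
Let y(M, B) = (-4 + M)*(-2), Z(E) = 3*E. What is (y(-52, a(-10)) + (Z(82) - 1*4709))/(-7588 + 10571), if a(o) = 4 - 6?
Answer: -229/157 ≈ -1.4586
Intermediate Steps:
a(o) = -2
y(M, B) = 8 - 2*M
(y(-52, a(-10)) + (Z(82) - 1*4709))/(-7588 + 10571) = ((8 - 2*(-52)) + (3*82 - 1*4709))/(-7588 + 10571) = ((8 + 104) + (246 - 4709))/2983 = (112 - 4463)*(1/2983) = -4351*1/2983 = -229/157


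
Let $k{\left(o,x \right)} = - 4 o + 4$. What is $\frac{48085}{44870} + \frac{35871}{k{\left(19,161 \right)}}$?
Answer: $- \frac{53535655}{107688} \approx -497.14$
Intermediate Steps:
$k{\left(o,x \right)} = 4 - 4 o$
$\frac{48085}{44870} + \frac{35871}{k{\left(19,161 \right)}} = \frac{48085}{44870} + \frac{35871}{4 - 76} = 48085 \cdot \frac{1}{44870} + \frac{35871}{4 - 76} = \frac{9617}{8974} + \frac{35871}{-72} = \frac{9617}{8974} + 35871 \left(- \frac{1}{72}\right) = \frac{9617}{8974} - \frac{11957}{24} = - \frac{53535655}{107688}$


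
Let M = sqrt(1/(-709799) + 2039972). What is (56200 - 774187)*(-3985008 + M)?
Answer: 2861183938896 - 717987*sqrt(1027767718807958973)/709799 ≈ 2.8602e+12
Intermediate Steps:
M = sqrt(1027767718807958973)/709799 (M = sqrt(-1/709799 + 2039972) = sqrt(1447970085627/709799) = sqrt(1027767718807958973)/709799 ≈ 1428.3)
(56200 - 774187)*(-3985008 + M) = (56200 - 774187)*(-3985008 + sqrt(1027767718807958973)/709799) = -717987*(-3985008 + sqrt(1027767718807958973)/709799) = 2861183938896 - 717987*sqrt(1027767718807958973)/709799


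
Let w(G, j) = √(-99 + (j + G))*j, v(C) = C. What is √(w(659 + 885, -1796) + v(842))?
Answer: √(842 - 5388*I*√39) ≈ 131.34 - 128.09*I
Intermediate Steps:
w(G, j) = j*√(-99 + G + j) (w(G, j) = √(-99 + (G + j))*j = √(-99 + G + j)*j = j*√(-99 + G + j))
√(w(659 + 885, -1796) + v(842)) = √(-1796*√(-99 + (659 + 885) - 1796) + 842) = √(-1796*√(-99 + 1544 - 1796) + 842) = √(-5388*I*√39 + 842) = √(842 - 5388*I*√39)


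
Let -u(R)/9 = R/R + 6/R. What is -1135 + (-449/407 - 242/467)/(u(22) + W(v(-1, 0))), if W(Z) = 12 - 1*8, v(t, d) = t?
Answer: -1607848353/1416878 ≈ -1134.8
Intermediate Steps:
W(Z) = 4 (W(Z) = 12 - 8 = 4)
u(R) = -9 - 54/R (u(R) = -9*(R/R + 6/R) = -9*(1 + 6/R) = -9 - 54/R)
-1135 + (-449/407 - 242/467)/(u(22) + W(v(-1, 0))) = -1135 + (-449/407 - 242/467)/((-9 - 54/22) + 4) = -1135 + (-449*1/407 - 242*1/467)/((-9 - 54*1/22) + 4) = -1135 + (-449/407 - 242/467)/((-9 - 27/11) + 4) = -1135 - 308177/190069/(-126/11 + 4) = -1135 - 308177/190069/(-82/11) = -1135 - 11/82*(-308177/190069) = -1135 + 308177/1416878 = -1607848353/1416878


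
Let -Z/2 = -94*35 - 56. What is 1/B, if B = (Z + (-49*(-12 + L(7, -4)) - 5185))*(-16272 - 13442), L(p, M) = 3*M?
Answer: -1/79722662 ≈ -1.2543e-8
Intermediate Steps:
Z = 6692 (Z = -2*(-94*35 - 56) = -2*(-3290 - 56) = -2*(-3346) = 6692)
B = -79722662 (B = (6692 + (-49*(-12 + 3*(-4)) - 5185))*(-16272 - 13442) = (6692 + (-49*(-12 - 12) - 5185))*(-29714) = (6692 + (-49*(-24) - 5185))*(-29714) = (6692 + (1176 - 5185))*(-29714) = (6692 - 4009)*(-29714) = 2683*(-29714) = -79722662)
1/B = 1/(-79722662) = -1/79722662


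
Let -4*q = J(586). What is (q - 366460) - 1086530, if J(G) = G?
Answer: -2906273/2 ≈ -1.4531e+6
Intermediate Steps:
q = -293/2 (q = -1/4*586 = -293/2 ≈ -146.50)
(q - 366460) - 1086530 = (-293/2 - 366460) - 1086530 = -733213/2 - 1086530 = -2906273/2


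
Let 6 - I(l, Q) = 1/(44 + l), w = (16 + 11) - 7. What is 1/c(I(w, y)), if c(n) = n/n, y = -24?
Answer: 1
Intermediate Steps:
w = 20 (w = 27 - 7 = 20)
I(l, Q) = 6 - 1/(44 + l)
c(n) = 1
1/c(I(w, y)) = 1/1 = 1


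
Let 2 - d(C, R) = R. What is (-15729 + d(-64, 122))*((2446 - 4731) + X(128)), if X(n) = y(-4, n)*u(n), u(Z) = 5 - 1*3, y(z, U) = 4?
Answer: 36088173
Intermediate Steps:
d(C, R) = 2 - R
u(Z) = 2 (u(Z) = 5 - 3 = 2)
X(n) = 8 (X(n) = 4*2 = 8)
(-15729 + d(-64, 122))*((2446 - 4731) + X(128)) = (-15729 + (2 - 1*122))*((2446 - 4731) + 8) = (-15729 + (2 - 122))*(-2285 + 8) = (-15729 - 120)*(-2277) = -15849*(-2277) = 36088173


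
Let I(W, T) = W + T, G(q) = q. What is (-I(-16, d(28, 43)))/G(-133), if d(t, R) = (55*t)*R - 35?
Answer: 66169/133 ≈ 497.51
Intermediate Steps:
d(t, R) = -35 + 55*R*t (d(t, R) = 55*R*t - 35 = -35 + 55*R*t)
I(W, T) = T + W
(-I(-16, d(28, 43)))/G(-133) = -((-35 + 55*43*28) - 16)/(-133) = -((-35 + 66220) - 16)*(-1/133) = -(66185 - 16)*(-1/133) = -1*66169*(-1/133) = -66169*(-1/133) = 66169/133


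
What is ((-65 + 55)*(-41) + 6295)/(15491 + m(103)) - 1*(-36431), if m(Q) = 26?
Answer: 565306532/15517 ≈ 36431.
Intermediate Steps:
((-65 + 55)*(-41) + 6295)/(15491 + m(103)) - 1*(-36431) = ((-65 + 55)*(-41) + 6295)/(15491 + 26) - 1*(-36431) = (-10*(-41) + 6295)/15517 + 36431 = (410 + 6295)*(1/15517) + 36431 = 6705*(1/15517) + 36431 = 6705/15517 + 36431 = 565306532/15517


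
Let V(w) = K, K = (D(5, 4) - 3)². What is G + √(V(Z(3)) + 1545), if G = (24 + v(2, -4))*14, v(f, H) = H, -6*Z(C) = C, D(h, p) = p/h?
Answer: 280 + √38746/5 ≈ 319.37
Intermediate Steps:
Z(C) = -C/6
K = 121/25 (K = (4/5 - 3)² = (4*(⅕) - 3)² = (⅘ - 3)² = (-11/5)² = 121/25 ≈ 4.8400)
V(w) = 121/25
G = 280 (G = (24 - 4)*14 = 20*14 = 280)
G + √(V(Z(3)) + 1545) = 280 + √(121/25 + 1545) = 280 + √(38746/25) = 280 + √38746/5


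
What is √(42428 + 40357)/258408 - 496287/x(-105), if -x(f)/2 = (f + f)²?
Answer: 55143/9800 + √82785/258408 ≈ 5.6280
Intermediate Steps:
x(f) = -8*f² (x(f) = -2*(f + f)² = -2*4*f² = -8*f²)
√(42428 + 40357)/258408 - 496287/x(-105) = √(42428 + 40357)/258408 - 496287/((-8*(-105)²)) = √82785*(1/258408) - 496287/((-8*11025)) = √82785/258408 - 496287/(-88200) = √82785/258408 - 496287*(-1/88200) = √82785/258408 + 55143/9800 = 55143/9800 + √82785/258408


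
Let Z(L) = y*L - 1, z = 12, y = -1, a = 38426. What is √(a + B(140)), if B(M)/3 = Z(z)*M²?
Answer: I*√725974 ≈ 852.04*I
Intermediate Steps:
Z(L) = -1 - L (Z(L) = -L - 1 = -1 - L)
B(M) = -39*M² (B(M) = 3*((-1 - 1*12)*M²) = 3*((-1 - 12)*M²) = 3*(-13*M²) = -39*M²)
√(a + B(140)) = √(38426 - 39*140²) = √(38426 - 39*19600) = √(38426 - 764400) = √(-725974) = I*√725974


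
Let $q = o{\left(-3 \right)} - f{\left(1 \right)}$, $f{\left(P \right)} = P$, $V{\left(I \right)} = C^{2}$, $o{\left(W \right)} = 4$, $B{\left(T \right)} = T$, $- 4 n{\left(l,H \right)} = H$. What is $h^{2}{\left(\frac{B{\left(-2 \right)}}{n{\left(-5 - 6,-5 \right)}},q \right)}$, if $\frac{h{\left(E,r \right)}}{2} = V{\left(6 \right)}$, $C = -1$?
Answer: $4$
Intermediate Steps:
$n{\left(l,H \right)} = - \frac{H}{4}$
$V{\left(I \right)} = 1$ ($V{\left(I \right)} = \left(-1\right)^{2} = 1$)
$q = 3$ ($q = 4 - 1 = 3$)
$h{\left(E,r \right)} = 2$ ($h{\left(E,r \right)} = 2 \cdot 1 = 2$)
$h^{2}{\left(\frac{B{\left(-2 \right)}}{n{\left(-5 - 6,-5 \right)}},q \right)} = 2^{2} = 4$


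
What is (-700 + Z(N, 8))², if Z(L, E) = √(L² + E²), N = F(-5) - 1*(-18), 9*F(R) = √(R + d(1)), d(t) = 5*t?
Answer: 490388 - 2800*√97 ≈ 4.6281e+5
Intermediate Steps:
F(R) = √(5 + R)/9 (F(R) = √(R + 5*1)/9 = √(R + 5)/9 = √(5 + R)/9)
N = 18 (N = √(5 - 5)/9 - 1*(-18) = √0/9 + 18 = (⅑)*0 + 18 = 0 + 18 = 18)
Z(L, E) = √(E² + L²)
(-700 + Z(N, 8))² = (-700 + √(8² + 18²))² = (-700 + √(64 + 324))² = (-700 + √388)² = (-700 + 2*√97)²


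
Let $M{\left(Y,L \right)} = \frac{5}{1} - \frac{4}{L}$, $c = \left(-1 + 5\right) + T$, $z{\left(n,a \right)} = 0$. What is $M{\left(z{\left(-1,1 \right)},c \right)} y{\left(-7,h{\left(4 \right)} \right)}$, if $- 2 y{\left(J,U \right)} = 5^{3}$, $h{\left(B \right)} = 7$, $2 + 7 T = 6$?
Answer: $- \frac{4125}{16} \approx -257.81$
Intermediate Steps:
$T = \frac{4}{7}$ ($T = - \frac{2}{7} + \frac{1}{7} \cdot 6 = - \frac{2}{7} + \frac{6}{7} = \frac{4}{7} \approx 0.57143$)
$y{\left(J,U \right)} = - \frac{125}{2}$ ($y{\left(J,U \right)} = - \frac{5^{3}}{2} = \left(- \frac{1}{2}\right) 125 = - \frac{125}{2}$)
$c = \frac{32}{7}$ ($c = \left(-1 + 5\right) + \frac{4}{7} = 4 + \frac{4}{7} = \frac{32}{7} \approx 4.5714$)
$M{\left(Y,L \right)} = 5 - \frac{4}{L}$ ($M{\left(Y,L \right)} = 5 \cdot 1 - \frac{4}{L} = 5 - \frac{4}{L}$)
$M{\left(z{\left(-1,1 \right)},c \right)} y{\left(-7,h{\left(4 \right)} \right)} = \left(5 - \frac{4}{\frac{32}{7}}\right) \left(- \frac{125}{2}\right) = \left(5 - \frac{7}{8}\right) \left(- \frac{125}{2}\right) = \frac{33}{8} \left(- \frac{125}{2}\right) = - \frac{4125}{16}$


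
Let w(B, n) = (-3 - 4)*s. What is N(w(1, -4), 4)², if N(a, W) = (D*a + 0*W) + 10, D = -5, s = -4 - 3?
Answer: 55225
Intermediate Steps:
s = -7
w(B, n) = 49 (w(B, n) = (-3 - 4)*(-7) = -7*(-7) = 49)
N(a, W) = 10 - 5*a (N(a, W) = (-5*a + 0*W) + 10 = (-5*a + 0) + 10 = -5*a + 10 = 10 - 5*a)
N(w(1, -4), 4)² = (10 - 5*49)² = (10 - 245)² = (-235)² = 55225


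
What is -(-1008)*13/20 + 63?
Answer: 3591/5 ≈ 718.20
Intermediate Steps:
-(-1008)*13/20 + 63 = -336*(-39/20) + 63 = 3276/5 + 63 = 3591/5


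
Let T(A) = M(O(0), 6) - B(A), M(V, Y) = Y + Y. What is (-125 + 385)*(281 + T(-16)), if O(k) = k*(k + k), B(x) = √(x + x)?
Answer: 76180 - 1040*I*√2 ≈ 76180.0 - 1470.8*I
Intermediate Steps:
B(x) = √2*√x (B(x) = √(2*x) = √2*√x)
O(k) = 2*k² (O(k) = k*(2*k) = 2*k²)
M(V, Y) = 2*Y
T(A) = 12 - √2*√A (T(A) = 2*6 - √2*√A = 12 - √2*√A)
(-125 + 385)*(281 + T(-16)) = (-125 + 385)*(281 + (12 - √2*√(-16))) = 260*(281 + (12 - √2*4*I)) = 260*(281 + (12 - 4*I*√2)) = 260*(293 - 4*I*√2) = 76180 - 1040*I*√2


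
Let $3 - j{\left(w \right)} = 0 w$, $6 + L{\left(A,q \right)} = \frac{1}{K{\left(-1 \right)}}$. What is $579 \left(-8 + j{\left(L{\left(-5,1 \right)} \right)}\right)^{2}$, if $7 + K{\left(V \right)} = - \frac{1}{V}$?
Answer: $14475$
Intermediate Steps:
$K{\left(V \right)} = -7 - \frac{1}{V}$ ($K{\left(V \right)} = -7 - 1 \frac{1}{V} = -7 - \frac{1}{V}$)
$L{\left(A,q \right)} = - \frac{37}{6}$ ($L{\left(A,q \right)} = -6 + \frac{1}{-7 - \frac{1}{-1}} = -6 + \frac{1}{-7 - -1} = -6 + \frac{1}{-7 + 1} = -6 + \frac{1}{-6} = -6 - \frac{1}{6} = - \frac{37}{6}$)
$j{\left(w \right)} = 3$ ($j{\left(w \right)} = 3 - 0 w = 3 - 0 = 3 + 0 = 3$)
$579 \left(-8 + j{\left(L{\left(-5,1 \right)} \right)}\right)^{2} = 579 \left(-8 + 3\right)^{2} = 579 \left(-5\right)^{2} = 579 \cdot 25 = 14475$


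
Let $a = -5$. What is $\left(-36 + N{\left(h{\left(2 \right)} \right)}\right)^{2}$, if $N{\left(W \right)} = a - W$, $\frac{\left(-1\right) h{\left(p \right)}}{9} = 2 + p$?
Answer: $25$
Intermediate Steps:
$h{\left(p \right)} = -18 - 9 p$ ($h{\left(p \right)} = - 9 \left(2 + p\right) = -18 - 9 p$)
$N{\left(W \right)} = -5 - W$
$\left(-36 + N{\left(h{\left(2 \right)} \right)}\right)^{2} = \left(-36 - \left(-13 - 18\right)\right)^{2} = \left(-36 - -31\right)^{2} = \left(-36 + \left(-5 + 36\right)\right)^{2} = \left(-36 + 31\right)^{2} = \left(-5\right)^{2} = 25$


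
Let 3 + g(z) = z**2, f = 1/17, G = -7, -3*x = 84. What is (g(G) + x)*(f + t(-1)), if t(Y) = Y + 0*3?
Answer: -288/17 ≈ -16.941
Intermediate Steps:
x = -28 (x = -1/3*84 = -28)
f = 1/17 ≈ 0.058824
t(Y) = Y (t(Y) = Y + 0 = Y)
g(z) = -3 + z**2
(g(G) + x)*(f + t(-1)) = ((-3 + (-7)**2) - 28)*(1/17 - 1) = ((-3 + 49) - 28)*(-16/17) = (46 - 28)*(-16/17) = 18*(-16/17) = -288/17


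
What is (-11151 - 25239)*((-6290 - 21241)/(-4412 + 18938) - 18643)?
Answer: 182513201965/269 ≈ 6.7849e+8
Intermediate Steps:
(-11151 - 25239)*((-6290 - 21241)/(-4412 + 18938) - 18643) = -36390*(-27531/14526 - 18643) = -36390*(-27531*1/14526 - 18643) = -36390*(-3059/1614 - 18643) = -36390*(-30092861/1614) = 182513201965/269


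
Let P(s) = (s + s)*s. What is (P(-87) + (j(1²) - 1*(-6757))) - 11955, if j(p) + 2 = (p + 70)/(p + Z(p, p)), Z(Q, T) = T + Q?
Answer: 29885/3 ≈ 9961.7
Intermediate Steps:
Z(Q, T) = Q + T
P(s) = 2*s² (P(s) = (2*s)*s = 2*s²)
j(p) = -2 + (70 + p)/(3*p) (j(p) = -2 + (p + 70)/(p + (p + p)) = -2 + (70 + p)/(p + 2*p) = -2 + (70 + p)/((3*p)) = -2 + (70 + p)*(1/(3*p)) = -2 + (70 + p)/(3*p))
(P(-87) + (j(1²) - 1*(-6757))) - 11955 = (2*(-87)² + (5*(14 - 1*1²)/(3*(1²)) - 1*(-6757))) - 11955 = (2*7569 + ((5/3)*(14 - 1*1)/1 + 6757)) - 11955 = (15138 + ((5/3)*1*(14 - 1) + 6757)) - 11955 = (15138 + ((5/3)*1*13 + 6757)) - 11955 = (15138 + (65/3 + 6757)) - 11955 = (15138 + 20336/3) - 11955 = 65750/3 - 11955 = 29885/3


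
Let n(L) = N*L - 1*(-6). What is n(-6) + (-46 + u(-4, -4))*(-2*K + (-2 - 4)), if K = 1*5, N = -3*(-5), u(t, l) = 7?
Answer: 540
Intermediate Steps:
N = 15
K = 5
n(L) = 6 + 15*L (n(L) = 15*L - 1*(-6) = 15*L + 6 = 6 + 15*L)
n(-6) + (-46 + u(-4, -4))*(-2*K + (-2 - 4)) = (6 + 15*(-6)) + (-46 + 7)*(-2*5 + (-2 - 4)) = (6 - 90) - 39*(-10 - 6) = -84 - 39*(-16) = -84 + 624 = 540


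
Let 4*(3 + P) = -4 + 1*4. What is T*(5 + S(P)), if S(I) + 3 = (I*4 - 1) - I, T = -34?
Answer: 272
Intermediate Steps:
P = -3 (P = -3 + (-4 + 1*4)/4 = -3 + (-4 + 4)/4 = -3 + (¼)*0 = -3 + 0 = -3)
S(I) = -4 + 3*I (S(I) = -3 + ((I*4 - 1) - I) = -3 + ((4*I - 1) - I) = -3 + ((-1 + 4*I) - I) = -3 + (-1 + 3*I) = -4 + 3*I)
T*(5 + S(P)) = -34*(5 + (-4 + 3*(-3))) = -34*(5 + (-4 - 9)) = -34*(5 - 13) = -34*(-8) = 272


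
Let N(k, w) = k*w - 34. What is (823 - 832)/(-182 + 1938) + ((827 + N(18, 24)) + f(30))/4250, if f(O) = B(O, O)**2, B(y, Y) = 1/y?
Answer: 27964217/98775000 ≈ 0.28311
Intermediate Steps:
f(O) = O**(-2) (f(O) = (1/O)**2 = O**(-2))
N(k, w) = -34 + k*w
(823 - 832)/(-182 + 1938) + ((827 + N(18, 24)) + f(30))/4250 = (823 - 832)/(-182 + 1938) + ((827 + (-34 + 18*24)) + 30**(-2))/4250 = -9/1756 + ((827 + (-34 + 432)) + 1/900)*(1/4250) = -9*1/1756 + ((827 + 398) + 1/900)*(1/4250) = -9/1756 + (1225 + 1/900)*(1/4250) = -9/1756 + (1102501/900)*(1/4250) = -9/1756 + 64853/225000 = 27964217/98775000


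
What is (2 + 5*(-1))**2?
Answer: 9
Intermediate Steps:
(2 + 5*(-1))**2 = (2 - 5)**2 = (-3)**2 = 9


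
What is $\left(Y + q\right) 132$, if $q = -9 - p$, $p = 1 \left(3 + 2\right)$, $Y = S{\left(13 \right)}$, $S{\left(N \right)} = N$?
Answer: $-132$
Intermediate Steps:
$Y = 13$
$p = 5$ ($p = 1 \cdot 5 = 5$)
$q = -14$ ($q = -9 - 5 = -14$)
$\left(Y + q\right) 132 = \left(13 - 14\right) 132 = \left(-1\right) 132 = -132$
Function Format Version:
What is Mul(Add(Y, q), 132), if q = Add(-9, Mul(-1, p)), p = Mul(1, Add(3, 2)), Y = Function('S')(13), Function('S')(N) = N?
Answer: -132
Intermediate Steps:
Y = 13
p = 5 (p = Mul(1, 5) = 5)
q = -14 (q = Add(-9, Mul(-1, 5)) = Add(-9, -5) = -14)
Mul(Add(Y, q), 132) = Mul(Add(13, -14), 132) = Mul(-1, 132) = -132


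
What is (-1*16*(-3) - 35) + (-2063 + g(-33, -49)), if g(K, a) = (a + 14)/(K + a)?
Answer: -168065/82 ≈ -2049.6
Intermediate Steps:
g(K, a) = (14 + a)/(K + a)
(-1*16*(-3) - 35) + (-2063 + g(-33, -49)) = (-1*16*(-3) - 35) + (-2063 + (14 - 49)/(-33 - 49)) = (-16*(-3) - 35) + (-2063 - 35/(-82)) = (48 - 35) + (-2063 - 1/82*(-35)) = 13 + (-2063 + 35/82) = 13 - 169131/82 = -168065/82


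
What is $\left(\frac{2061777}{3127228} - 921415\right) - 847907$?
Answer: $- \frac{5533071237639}{3127228} \approx -1.7693 \cdot 10^{6}$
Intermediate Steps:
$\left(\frac{2061777}{3127228} - 921415\right) - 847907 = - \frac{2881472725843}{3127228} - 847907 = - \frac{5533071237639}{3127228}$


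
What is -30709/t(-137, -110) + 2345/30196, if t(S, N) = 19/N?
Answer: 102001830595/573724 ≈ 1.7779e+5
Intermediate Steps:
-30709/t(-137, -110) + 2345/30196 = -30709/(19/(-110)) + 2345/30196 = -30709/(19*(-1/110)) + 2345*(1/30196) = -30709/(-19/110) + 2345/30196 = -30709*(-110/19) + 2345/30196 = 3377990/19 + 2345/30196 = 102001830595/573724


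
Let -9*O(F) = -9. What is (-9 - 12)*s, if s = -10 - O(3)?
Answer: 231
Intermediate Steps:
O(F) = 1 (O(F) = -⅑*(-9) = 1)
s = -11 (s = -10 - 1*1 = -10 - 1 = -11)
(-9 - 12)*s = (-9 - 12)*(-11) = -21*(-11) = 231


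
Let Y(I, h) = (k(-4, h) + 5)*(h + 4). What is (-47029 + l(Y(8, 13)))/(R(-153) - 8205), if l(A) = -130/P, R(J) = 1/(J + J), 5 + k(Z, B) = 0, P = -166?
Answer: 1194422652/208390673 ≈ 5.7317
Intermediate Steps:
k(Z, B) = -5 (k(Z, B) = -5 + 0 = -5)
R(J) = 1/(2*J)
Y(I, h) = 0 (Y(I, h) = (-5 + 5)*(h + 4) = 0*(4 + h) = 0)
l(A) = 65/83 (l(A) = -130/(-166) = -130*(-1/166) = 65/83)
(-47029 + l(Y(8, 13)))/(R(-153) - 8205) = (-47029 + 65/83)/((½)/(-153) - 8205) = -3903342/(83*((½)*(-1/153) - 8205)) = -3903342/(83*(-1/306 - 8205)) = -3903342/(83*(-2510731/306)) = -3903342/83*(-306/2510731) = 1194422652/208390673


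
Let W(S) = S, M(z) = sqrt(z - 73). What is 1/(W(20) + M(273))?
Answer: 1/10 - sqrt(2)/20 ≈ 0.029289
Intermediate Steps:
M(z) = sqrt(-73 + z)
1/(W(20) + M(273)) = 1/(20 + sqrt(-73 + 273)) = 1/(20 + sqrt(200)) = 1/(20 + 10*sqrt(2))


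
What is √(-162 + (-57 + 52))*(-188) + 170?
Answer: 170 - 188*I*√167 ≈ 170.0 - 2429.5*I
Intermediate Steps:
√(-162 + (-57 + 52))*(-188) + 170 = √(-162 - 5)*(-188) + 170 = √(-167)*(-188) + 170 = (I*√167)*(-188) + 170 = -188*I*√167 + 170 = 170 - 188*I*√167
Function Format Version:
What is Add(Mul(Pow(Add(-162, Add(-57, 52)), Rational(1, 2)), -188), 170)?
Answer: Add(170, Mul(-188, I, Pow(167, Rational(1, 2)))) ≈ Add(170.00, Mul(-2429.5, I))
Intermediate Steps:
Add(Mul(Pow(Add(-162, Add(-57, 52)), Rational(1, 2)), -188), 170) = Add(Mul(Pow(Add(-162, -5), Rational(1, 2)), -188), 170) = Add(Mul(Pow(-167, Rational(1, 2)), -188), 170) = Add(Mul(Mul(I, Pow(167, Rational(1, 2))), -188), 170) = Add(Mul(-188, I, Pow(167, Rational(1, 2))), 170) = Add(170, Mul(-188, I, Pow(167, Rational(1, 2))))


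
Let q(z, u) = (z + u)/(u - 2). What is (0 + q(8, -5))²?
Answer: 9/49 ≈ 0.18367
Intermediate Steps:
q(z, u) = (u + z)/(-2 + u)
(0 + q(8, -5))² = (0 + (-5 + 8)/(-2 - 5))² = (0 + 3/(-7))² = (0 - ⅐*3)² = (0 - 3/7)² = (-3/7)² = 9/49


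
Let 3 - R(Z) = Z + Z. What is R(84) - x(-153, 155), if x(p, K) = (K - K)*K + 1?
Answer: -166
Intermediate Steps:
x(p, K) = 1 (x(p, K) = 0*K + 1 = 0 + 1 = 1)
R(Z) = 3 - 2*Z (R(Z) = 3 - (Z + Z) = 3 - 2*Z)
R(84) - x(-153, 155) = (3 - 2*84) - 1*1 = (3 - 168) - 1 = -165 - 1 = -166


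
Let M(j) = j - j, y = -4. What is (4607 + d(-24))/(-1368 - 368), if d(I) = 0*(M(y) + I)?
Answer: -4607/1736 ≈ -2.6538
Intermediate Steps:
M(j) = 0
d(I) = 0 (d(I) = 0*(0 + I) = 0*I = 0)
(4607 + d(-24))/(-1368 - 368) = (4607 + 0)/(-1368 - 368) = 4607/(-1736) = 4607*(-1/1736) = -4607/1736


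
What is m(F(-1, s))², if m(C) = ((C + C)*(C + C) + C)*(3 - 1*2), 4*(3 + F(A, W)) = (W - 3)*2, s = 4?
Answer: 2025/4 ≈ 506.25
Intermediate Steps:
F(A, W) = -9/2 + W/2 (F(A, W) = -3 + ((W - 3)*2)/4 = -3 + ((-3 + W)*2)/4 = -3 + (-6 + 2*W)/4 = -3 + (-3/2 + W/2) = -9/2 + W/2)
m(C) = C + 4*C² (m(C) = ((2*C)*(2*C) + C)*(3 - 2) = (4*C² + C)*1 = (C + 4*C²)*1 = C + 4*C²)
m(F(-1, s))² = ((-9/2 + (½)*4)*(1 + 4*(-9/2 + (½)*4)))² = ((-9/2 + 2)*(1 + 4*(-9/2 + 2)))² = (-5*(1 + 4*(-5/2))/2)² = (-5*(1 - 10)/2)² = (-5/2*(-9))² = (45/2)² = 2025/4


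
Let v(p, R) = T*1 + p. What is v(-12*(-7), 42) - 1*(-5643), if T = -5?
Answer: 5722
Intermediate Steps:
v(p, R) = -5 + p (v(p, R) = -5*1 + p = -5 + p)
v(-12*(-7), 42) - 1*(-5643) = (-5 - 12*(-7)) - 1*(-5643) = (-5 + 84) + 5643 = 79 + 5643 = 5722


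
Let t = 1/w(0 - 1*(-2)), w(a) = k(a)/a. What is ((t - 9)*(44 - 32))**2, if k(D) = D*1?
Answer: 9216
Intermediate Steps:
k(D) = D
w(a) = 1 (w(a) = a/a = 1)
t = 1 (t = 1/1 = 1)
((t - 9)*(44 - 32))**2 = ((1 - 9)*(44 - 32))**2 = (-8*12)**2 = (-96)**2 = 9216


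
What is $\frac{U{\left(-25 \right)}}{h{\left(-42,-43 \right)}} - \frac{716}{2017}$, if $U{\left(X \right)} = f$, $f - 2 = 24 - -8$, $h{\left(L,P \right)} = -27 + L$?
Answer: $- \frac{117982}{139173} \approx -0.84774$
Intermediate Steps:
$f = 34$ ($f = 2 + \left(24 - -8\right) = 2 + \left(24 + 8\right) = 2 + 32 = 34$)
$U{\left(X \right)} = 34$
$\frac{U{\left(-25 \right)}}{h{\left(-42,-43 \right)}} - \frac{716}{2017} = \frac{34}{-27 - 42} - \frac{716}{2017} = \frac{34}{-69} - \frac{716}{2017} = 34 \left(- \frac{1}{69}\right) - \frac{716}{2017} = - \frac{34}{69} - \frac{716}{2017} = - \frac{117982}{139173}$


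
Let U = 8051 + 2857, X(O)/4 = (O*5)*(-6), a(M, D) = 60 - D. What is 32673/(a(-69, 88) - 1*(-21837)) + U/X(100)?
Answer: 12848619/21809000 ≈ 0.58914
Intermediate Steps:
X(O) = -120*O (X(O) = 4*((O*5)*(-6)) = 4*((5*O)*(-6)) = 4*(-30*O) = -120*O)
U = 10908
32673/(a(-69, 88) - 1*(-21837)) + U/X(100) = 32673/((60 - 1*88) - 1*(-21837)) + 10908/((-120*100)) = 32673/((60 - 88) + 21837) + 10908/(-12000) = 32673/(-28 + 21837) + 10908*(-1/12000) = 32673/21809 - 909/1000 = 12848619/21809000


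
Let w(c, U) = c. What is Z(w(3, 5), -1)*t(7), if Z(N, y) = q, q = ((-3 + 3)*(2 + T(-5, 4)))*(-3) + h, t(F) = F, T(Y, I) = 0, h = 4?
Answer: 28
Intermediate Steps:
q = 4 (q = ((-3 + 3)*(2 + 0))*(-3) + 4 = (0*2)*(-3) + 4 = 0*(-3) + 4 = 0 + 4 = 4)
Z(N, y) = 4
Z(w(3, 5), -1)*t(7) = 4*7 = 28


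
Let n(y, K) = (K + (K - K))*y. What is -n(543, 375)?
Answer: -203625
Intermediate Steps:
n(y, K) = K*y (n(y, K) = (K + 0)*y = K*y)
-n(543, 375) = -375*543 = -1*203625 = -203625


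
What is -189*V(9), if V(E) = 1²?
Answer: -189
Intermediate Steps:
V(E) = 1
-189*V(9) = -189*1 = -189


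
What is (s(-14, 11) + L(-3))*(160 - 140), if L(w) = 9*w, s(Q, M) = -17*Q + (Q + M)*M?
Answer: 3560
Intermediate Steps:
s(Q, M) = -17*Q + M*(M + Q) (s(Q, M) = -17*Q + (M + Q)*M = -17*Q + M*(M + Q))
(s(-14, 11) + L(-3))*(160 - 140) = ((11**2 - 17*(-14) + 11*(-14)) + 9*(-3))*(160 - 140) = ((121 + 238 - 154) - 27)*20 = (205 - 27)*20 = 178*20 = 3560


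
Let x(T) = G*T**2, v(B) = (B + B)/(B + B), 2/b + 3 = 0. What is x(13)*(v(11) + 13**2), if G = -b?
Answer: 57460/3 ≈ 19153.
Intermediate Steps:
b = -2/3 (b = 2/(-3 + 0) = 2/(-3) = 2*(-1/3) = -2/3 ≈ -0.66667)
v(B) = 1 (v(B) = (2*B)/((2*B)) = (2*B)*(1/(2*B)) = 1)
G = 2/3 (G = -1*(-2/3) = 2/3 ≈ 0.66667)
x(T) = 2*T**2/3
x(13)*(v(11) + 13**2) = ((2/3)*13**2)*(1 + 13**2) = ((2/3)*169)*(1 + 169) = (338/3)*170 = 57460/3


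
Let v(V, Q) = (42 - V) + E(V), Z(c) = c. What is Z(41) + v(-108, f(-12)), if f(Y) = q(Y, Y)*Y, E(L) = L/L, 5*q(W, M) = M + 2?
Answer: 192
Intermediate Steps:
q(W, M) = 2/5 + M/5 (q(W, M) = (M + 2)/5 = (2 + M)/5 = 2/5 + M/5)
E(L) = 1
f(Y) = Y*(2/5 + Y/5) (f(Y) = (2/5 + Y/5)*Y = Y*(2/5 + Y/5))
v(V, Q) = 43 - V (v(V, Q) = (42 - V) + 1 = 43 - V)
Z(41) + v(-108, f(-12)) = 41 + (43 - 1*(-108)) = 41 + (43 + 108) = 41 + 151 = 192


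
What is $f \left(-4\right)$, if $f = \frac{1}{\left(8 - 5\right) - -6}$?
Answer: $- \frac{4}{9} \approx -0.44444$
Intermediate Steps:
$f = \frac{1}{9}$ ($f = \frac{1}{3 + 6} = \frac{1}{9} \approx 0.11111$)
$f \left(-4\right) = \frac{1}{9} \left(-4\right) = - \frac{4}{9}$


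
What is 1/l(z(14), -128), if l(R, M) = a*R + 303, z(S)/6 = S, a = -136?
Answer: -1/11121 ≈ -8.9920e-5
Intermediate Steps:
z(S) = 6*S
l(R, M) = 303 - 136*R (l(R, M) = -136*R + 303 = 303 - 136*R)
1/l(z(14), -128) = 1/(303 - 816*14) = 1/(303 - 136*84) = 1/(303 - 11424) = 1/(-11121) = -1/11121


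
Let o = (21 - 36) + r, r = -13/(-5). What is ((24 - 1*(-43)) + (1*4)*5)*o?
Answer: -5394/5 ≈ -1078.8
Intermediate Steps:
r = 13/5 (r = -13*(-⅕) = 13/5 ≈ 2.6000)
o = -62/5 (o = (21 - 36) + 13/5 = -15 + 13/5 = -62/5 ≈ -12.400)
((24 - 1*(-43)) + (1*4)*5)*o = ((24 - 1*(-43)) + (1*4)*5)*(-62/5) = ((24 + 43) + 4*5)*(-62/5) = (67 + 20)*(-62/5) = 87*(-62/5) = -5394/5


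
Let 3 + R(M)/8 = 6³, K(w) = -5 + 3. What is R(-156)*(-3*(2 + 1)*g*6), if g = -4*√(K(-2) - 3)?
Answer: 368064*I*√5 ≈ 8.2302e+5*I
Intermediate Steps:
K(w) = -2
g = -4*I*√5 (g = -4*√(-2 - 3) = -4*I*√5 ≈ -8.9443*I)
R(M) = 1704 (R(M) = -24 + 8*6³ = -24 + 8*216 = -24 + 1728 = 1704)
R(-156)*(-3*(2 + 1)*g*6) = 1704*(-3*(2 + 1)*(-4*I*√5)*6) = 1704*(-9*(-4*I*√5)*6) = 1704*(-(-36)*I*√5*6) = 1704*((36*I*√5)*6) = 1704*(216*I*√5) = 368064*I*√5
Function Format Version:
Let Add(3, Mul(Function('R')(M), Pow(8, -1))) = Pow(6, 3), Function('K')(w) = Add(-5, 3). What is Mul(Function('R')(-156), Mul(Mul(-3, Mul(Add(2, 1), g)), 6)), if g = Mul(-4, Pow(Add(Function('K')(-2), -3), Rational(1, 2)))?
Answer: Mul(368064, I, Pow(5, Rational(1, 2))) ≈ Mul(8.2302e+5, I)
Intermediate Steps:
Function('K')(w) = -2
g = Mul(-4, I, Pow(5, Rational(1, 2))) (g = Mul(-4, Pow(Add(-2, -3), Rational(1, 2))) = Mul(-4, Pow(-5, Rational(1, 2))) = Mul(-4, Mul(I, Pow(5, Rational(1, 2)))) = Mul(-4, I, Pow(5, Rational(1, 2))) ≈ Mul(-8.9443, I))
Function('R')(M) = 1704 (Function('R')(M) = Add(-24, Mul(8, Pow(6, 3))) = Add(-24, Mul(8, 216)) = Add(-24, 1728) = 1704)
Mul(Function('R')(-156), Mul(Mul(-3, Mul(Add(2, 1), g)), 6)) = Mul(1704, Mul(Mul(-3, Mul(Add(2, 1), Mul(-4, I, Pow(5, Rational(1, 2))))), 6)) = Mul(1704, Mul(Mul(-3, Mul(3, Mul(-4, I, Pow(5, Rational(1, 2))))), 6)) = Mul(1704, Mul(Mul(-3, Mul(-12, I, Pow(5, Rational(1, 2)))), 6)) = Mul(1704, Mul(Mul(36, I, Pow(5, Rational(1, 2))), 6)) = Mul(1704, Mul(216, I, Pow(5, Rational(1, 2)))) = Mul(368064, I, Pow(5, Rational(1, 2)))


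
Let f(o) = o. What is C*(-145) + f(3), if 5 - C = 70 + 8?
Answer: 10588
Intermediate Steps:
C = -73 (C = 5 - (70 + 8) = 5 - 1*78 = 5 - 78 = -73)
C*(-145) + f(3) = -73*(-145) + 3 = 10585 + 3 = 10588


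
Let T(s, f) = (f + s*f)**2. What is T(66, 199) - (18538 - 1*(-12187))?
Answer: 177738164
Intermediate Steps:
T(s, f) = (f + f*s)**2
T(66, 199) - (18538 - 1*(-12187)) = 199**2*(1 + 66)**2 - (18538 - 1*(-12187)) = 39601*67**2 - (18538 + 12187) = 39601*4489 - 1*30725 = 177768889 - 30725 = 177738164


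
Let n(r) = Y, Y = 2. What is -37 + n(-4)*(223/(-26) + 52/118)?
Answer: -40860/767 ≈ -53.272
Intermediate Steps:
n(r) = 2
-37 + n(-4)*(223/(-26) + 52/118) = -37 + 2*(223/(-26) + 52/118) = -37 + 2*(223*(-1/26) + 52*(1/118)) = -37 + 2*(-223/26 + 26/59) = -37 + 2*(-12481/1534) = -37 - 12481/767 = -40860/767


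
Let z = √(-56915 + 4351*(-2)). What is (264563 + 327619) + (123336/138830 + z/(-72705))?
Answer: 41106375198/69415 - I*√65617/72705 ≈ 5.9218e+5 - 0.0035233*I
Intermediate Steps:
z = I*√65617 (z = √(-56915 - 8702) = √(-65617) = I*√65617 ≈ 256.16*I)
(264563 + 327619) + (123336/138830 + z/(-72705)) = (264563 + 327619) + (123336/138830 + (I*√65617)/(-72705)) = 592182 + (123336*(1/138830) + (I*√65617)*(-1/72705)) = 592182 + (61668/69415 - I*√65617/72705) = 41106375198/69415 - I*√65617/72705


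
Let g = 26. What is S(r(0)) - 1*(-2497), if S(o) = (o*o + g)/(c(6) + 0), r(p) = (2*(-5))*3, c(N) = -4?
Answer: 4531/2 ≈ 2265.5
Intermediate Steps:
r(p) = -30 (r(p) = -10*3 = -30)
S(o) = -13/2 - o²/4 (S(o) = (o*o + 26)/(-4 + 0) = (o² + 26)/(-4) = (26 + o²)*(-¼) = -13/2 - o²/4)
S(r(0)) - 1*(-2497) = (-13/2 - ¼*(-30)²) - 1*(-2497) = (-13/2 - ¼*900) + 2497 = (-13/2 - 225) + 2497 = -463/2 + 2497 = 4531/2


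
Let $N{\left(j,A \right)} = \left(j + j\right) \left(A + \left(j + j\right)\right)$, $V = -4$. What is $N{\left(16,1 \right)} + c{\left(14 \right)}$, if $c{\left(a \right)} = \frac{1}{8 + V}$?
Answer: $\frac{4225}{4} \approx 1056.3$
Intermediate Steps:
$N{\left(j,A \right)} = 2 j \left(A + 2 j\right)$
$c{\left(a \right)} = \frac{1}{4}$ ($c{\left(a \right)} = \frac{1}{8 - 4} = \frac{1}{4}$)
$N{\left(16,1 \right)} + c{\left(14 \right)} = 2 \cdot 16 \left(1 + 2 \cdot 16\right) + \frac{1}{4} = 2 \cdot 16 \left(1 + 32\right) + \frac{1}{4} = 2 \cdot 16 \cdot 33 + \frac{1}{4} = 1056 + \frac{1}{4} = \frac{4225}{4}$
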